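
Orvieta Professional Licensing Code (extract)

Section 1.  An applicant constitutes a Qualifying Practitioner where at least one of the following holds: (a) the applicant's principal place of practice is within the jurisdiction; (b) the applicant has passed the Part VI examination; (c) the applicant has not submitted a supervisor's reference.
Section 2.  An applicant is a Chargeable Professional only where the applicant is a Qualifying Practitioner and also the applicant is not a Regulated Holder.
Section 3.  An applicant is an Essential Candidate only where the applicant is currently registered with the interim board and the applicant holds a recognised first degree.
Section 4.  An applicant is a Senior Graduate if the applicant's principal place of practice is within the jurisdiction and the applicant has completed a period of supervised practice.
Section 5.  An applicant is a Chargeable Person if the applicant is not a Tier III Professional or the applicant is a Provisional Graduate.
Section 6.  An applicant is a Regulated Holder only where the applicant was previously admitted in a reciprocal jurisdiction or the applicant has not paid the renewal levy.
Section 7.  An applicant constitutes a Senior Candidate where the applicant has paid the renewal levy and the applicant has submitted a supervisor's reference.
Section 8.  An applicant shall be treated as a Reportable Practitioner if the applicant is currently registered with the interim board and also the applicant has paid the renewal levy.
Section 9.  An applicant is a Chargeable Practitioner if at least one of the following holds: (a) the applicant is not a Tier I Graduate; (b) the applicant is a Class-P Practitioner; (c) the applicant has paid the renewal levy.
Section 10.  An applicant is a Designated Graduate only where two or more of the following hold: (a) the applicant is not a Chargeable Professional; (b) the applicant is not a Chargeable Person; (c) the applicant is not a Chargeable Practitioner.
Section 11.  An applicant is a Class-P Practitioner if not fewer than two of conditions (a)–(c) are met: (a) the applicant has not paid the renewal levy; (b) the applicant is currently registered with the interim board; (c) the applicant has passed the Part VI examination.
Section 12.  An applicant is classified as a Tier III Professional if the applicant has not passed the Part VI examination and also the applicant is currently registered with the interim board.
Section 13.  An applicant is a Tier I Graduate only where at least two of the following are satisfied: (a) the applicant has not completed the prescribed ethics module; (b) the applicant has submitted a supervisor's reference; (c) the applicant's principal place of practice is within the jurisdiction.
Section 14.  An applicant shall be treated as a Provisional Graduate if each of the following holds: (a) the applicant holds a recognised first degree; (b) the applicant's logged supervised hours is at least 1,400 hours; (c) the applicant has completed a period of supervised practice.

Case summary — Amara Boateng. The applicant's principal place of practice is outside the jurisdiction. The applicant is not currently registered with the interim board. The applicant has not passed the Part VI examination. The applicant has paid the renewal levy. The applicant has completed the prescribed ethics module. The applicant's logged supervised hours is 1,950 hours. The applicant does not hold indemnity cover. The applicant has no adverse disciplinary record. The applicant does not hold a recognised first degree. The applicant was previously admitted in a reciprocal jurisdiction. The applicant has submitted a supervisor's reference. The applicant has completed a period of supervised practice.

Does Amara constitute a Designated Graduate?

No

section 1 — Qualifying Practitioner: [the applicant's principal place of practice is within the jurisdiction? no] OR [the applicant has passed the Part VI examination? no] OR [the applicant has not submitted a supervisor's reference? no] → not satisfied.
section 6 — Regulated Holder: [the applicant was previously admitted in a reciprocal jurisdiction? yes] OR [the applicant has not paid the renewal levy? no] → satisfied.
section 2 — Chargeable Professional: [Qualifying Practitioner (section 1)? no] AND [not a Regulated Holder (section 6)? no] → not satisfied.
section 12 — Tier III Professional: [the applicant has not passed the Part VI examination? yes] AND [the applicant is currently registered with the interim board? no] → not satisfied.
section 14 — Provisional Graduate: [the applicant holds a recognised first degree? no] AND [applicant's logged supervised hours: 1,950 hours ≥ 1,400 hours? yes] AND [the applicant has completed a period of supervised practice? yes] → not satisfied.
section 5 — Chargeable Person: [not a Tier III Professional (section 12)? yes] OR [Provisional Graduate (section 14)? no] → satisfied.
section 13 — Tier I Graduate: the applicant has not completed the prescribed ethics module? no; the applicant has submitted a supervisor's reference? yes; the applicant's principal place of practice is within the jurisdiction? no — 1 of 3 hold (need ≥2) → not satisfied.
section 11 — Class-P Practitioner: the applicant has not paid the renewal levy? no; the applicant is currently registered with the interim board? no; the applicant has passed the Part VI examination? no — 0 of 3 hold (need ≥2) → not satisfied.
section 9 — Chargeable Practitioner: [not a Tier I Graduate (section 13)? yes] OR [Class-P Practitioner (section 11)? no] OR [the applicant has paid the renewal levy? yes] → satisfied.
section 10 — Designated Graduate: not a Chargeable Professional (section 2)? yes; not a Chargeable Person (section 5)? no; not a Chargeable Practitioner (section 9)? no — 1 of 3 hold (need ≥2) → not satisfied.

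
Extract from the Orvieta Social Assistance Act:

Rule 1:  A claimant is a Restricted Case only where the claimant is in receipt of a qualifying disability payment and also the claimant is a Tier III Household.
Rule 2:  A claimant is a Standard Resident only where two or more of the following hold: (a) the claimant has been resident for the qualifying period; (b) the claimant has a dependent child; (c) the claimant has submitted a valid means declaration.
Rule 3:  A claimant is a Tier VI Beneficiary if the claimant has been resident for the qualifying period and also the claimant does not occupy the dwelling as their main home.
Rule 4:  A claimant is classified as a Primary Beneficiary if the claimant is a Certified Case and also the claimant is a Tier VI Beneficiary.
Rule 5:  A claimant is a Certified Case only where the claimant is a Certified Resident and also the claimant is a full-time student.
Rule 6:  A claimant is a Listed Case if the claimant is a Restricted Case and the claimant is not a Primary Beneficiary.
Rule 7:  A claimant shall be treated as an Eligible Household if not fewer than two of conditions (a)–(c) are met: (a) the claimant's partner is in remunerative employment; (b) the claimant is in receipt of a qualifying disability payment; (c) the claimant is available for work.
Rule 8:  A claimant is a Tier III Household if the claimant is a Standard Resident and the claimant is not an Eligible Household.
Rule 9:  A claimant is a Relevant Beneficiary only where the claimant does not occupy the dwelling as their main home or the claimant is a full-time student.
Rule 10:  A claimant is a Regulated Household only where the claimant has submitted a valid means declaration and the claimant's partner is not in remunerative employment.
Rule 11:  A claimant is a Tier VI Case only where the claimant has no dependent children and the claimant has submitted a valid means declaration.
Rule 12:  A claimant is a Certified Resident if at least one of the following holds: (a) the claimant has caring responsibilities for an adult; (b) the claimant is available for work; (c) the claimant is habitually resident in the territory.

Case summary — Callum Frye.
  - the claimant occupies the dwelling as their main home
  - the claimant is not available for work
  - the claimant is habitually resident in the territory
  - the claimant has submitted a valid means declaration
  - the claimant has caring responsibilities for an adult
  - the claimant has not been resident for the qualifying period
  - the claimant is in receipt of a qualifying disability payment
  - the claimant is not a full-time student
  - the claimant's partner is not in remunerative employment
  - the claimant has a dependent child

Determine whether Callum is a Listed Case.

Yes

rule 2 — Standard Resident: the claimant has been resident for the qualifying period? no; the claimant has a dependent child? yes; the claimant has submitted a valid means declaration? yes — 2 of 3 hold (need ≥2) → satisfied.
rule 7 — Eligible Household: the claimant's partner is in remunerative employment? no; the claimant is in receipt of a qualifying disability payment? yes; the claimant is available for work? no — 1 of 3 hold (need ≥2) → not satisfied.
rule 8 — Tier III Household: [Standard Resident (rule 2)? yes] AND [not an Eligible Household (rule 7)? yes] → satisfied.
rule 1 — Restricted Case: [the claimant is in receipt of a qualifying disability payment? yes] AND [Tier III Household (rule 8)? yes] → satisfied.
rule 12 — Certified Resident: [the claimant has caring responsibilities for an adult? yes] OR [the claimant is available for work? no] OR [the claimant is habitually resident in the territory? yes] → satisfied.
rule 5 — Certified Case: [Certified Resident (rule 12)? yes] AND [the claimant is a full-time student? no] → not satisfied.
rule 3 — Tier VI Beneficiary: [the claimant has been resident for the qualifying period? no] AND [the claimant does not occupy the dwelling as their main home? no] → not satisfied.
rule 4 — Primary Beneficiary: [Certified Case (rule 5)? no] AND [Tier VI Beneficiary (rule 3)? no] → not satisfied.
rule 6 — Listed Case: [Restricted Case (rule 1)? yes] AND [not a Primary Beneficiary (rule 4)? yes] → satisfied.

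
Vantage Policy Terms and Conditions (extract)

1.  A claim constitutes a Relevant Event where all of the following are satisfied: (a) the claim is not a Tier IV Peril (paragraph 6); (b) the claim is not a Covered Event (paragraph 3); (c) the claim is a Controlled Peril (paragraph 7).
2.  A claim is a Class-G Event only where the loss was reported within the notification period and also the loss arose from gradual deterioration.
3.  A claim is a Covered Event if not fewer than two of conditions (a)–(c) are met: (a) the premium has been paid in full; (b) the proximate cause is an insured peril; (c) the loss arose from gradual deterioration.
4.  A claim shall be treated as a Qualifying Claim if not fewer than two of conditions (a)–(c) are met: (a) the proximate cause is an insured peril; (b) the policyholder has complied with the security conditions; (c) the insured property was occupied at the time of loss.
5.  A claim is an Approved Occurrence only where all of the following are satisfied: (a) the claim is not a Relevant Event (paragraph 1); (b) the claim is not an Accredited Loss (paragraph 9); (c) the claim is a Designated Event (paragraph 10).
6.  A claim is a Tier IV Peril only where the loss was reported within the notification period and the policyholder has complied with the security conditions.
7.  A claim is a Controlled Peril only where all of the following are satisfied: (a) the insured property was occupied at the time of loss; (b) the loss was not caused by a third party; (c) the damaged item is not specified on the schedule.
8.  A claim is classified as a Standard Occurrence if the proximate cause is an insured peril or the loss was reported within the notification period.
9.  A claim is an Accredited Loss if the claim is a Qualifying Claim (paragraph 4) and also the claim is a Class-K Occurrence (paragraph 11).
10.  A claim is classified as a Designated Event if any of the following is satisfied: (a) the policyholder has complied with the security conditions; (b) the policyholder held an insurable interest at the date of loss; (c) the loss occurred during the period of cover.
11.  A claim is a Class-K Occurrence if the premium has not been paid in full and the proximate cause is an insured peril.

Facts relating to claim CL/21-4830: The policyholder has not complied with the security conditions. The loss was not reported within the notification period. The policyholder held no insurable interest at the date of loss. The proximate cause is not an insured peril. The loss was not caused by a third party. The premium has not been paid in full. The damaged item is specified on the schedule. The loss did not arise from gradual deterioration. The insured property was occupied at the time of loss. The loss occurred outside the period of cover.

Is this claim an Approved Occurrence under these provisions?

Under paragraph 6: the loss was reported within the notification period? no; and the policyholder has complied with the security conditions? no. So the claim is not a Tier IV Peril.
Under paragraph 3: the premium has been paid in full? no; the proximate cause is an insured peril? no; the loss arose from gradual deterioration? no — 0 of 3 hold (need ≥2) → not satisfied.
Under paragraph 7: the insured property was occupied at the time of loss? yes; and the loss was not caused by a third party? yes; and the damaged item is not specified on the schedule? no. So the claim is not a Controlled Peril.
Under paragraph 1: not a Tier IV Peril (paragraph 6)? yes; and not a Covered Event (paragraph 3)? yes; and Controlled Peril (paragraph 7)? no. So the claim is not a Relevant Event.
Under paragraph 4: the proximate cause is an insured peril? no; the policyholder has complied with the security conditions? no; the insured property was occupied at the time of loss? yes — 1 of 3 hold (need ≥2) → not satisfied.
Under paragraph 11: the premium has not been paid in full? yes; and the proximate cause is an insured peril? no. So the claim is not a Class-K Occurrence.
Under paragraph 9: Qualifying Claim (paragraph 4)? no; and Class-K Occurrence (paragraph 11)? no. So the claim is not an Accredited Loss.
Under paragraph 10: the policyholder has complied with the security conditions? no; or the policyholder held an insurable interest at the date of loss? no; or the loss occurred during the period of cover? no. So the claim is not a Designated Event.
Under paragraph 5: not a Relevant Event (paragraph 1)? yes; and not an Accredited Loss (paragraph 9)? yes; and Designated Event (paragraph 10)? no. So the claim is not an Approved Occurrence.

No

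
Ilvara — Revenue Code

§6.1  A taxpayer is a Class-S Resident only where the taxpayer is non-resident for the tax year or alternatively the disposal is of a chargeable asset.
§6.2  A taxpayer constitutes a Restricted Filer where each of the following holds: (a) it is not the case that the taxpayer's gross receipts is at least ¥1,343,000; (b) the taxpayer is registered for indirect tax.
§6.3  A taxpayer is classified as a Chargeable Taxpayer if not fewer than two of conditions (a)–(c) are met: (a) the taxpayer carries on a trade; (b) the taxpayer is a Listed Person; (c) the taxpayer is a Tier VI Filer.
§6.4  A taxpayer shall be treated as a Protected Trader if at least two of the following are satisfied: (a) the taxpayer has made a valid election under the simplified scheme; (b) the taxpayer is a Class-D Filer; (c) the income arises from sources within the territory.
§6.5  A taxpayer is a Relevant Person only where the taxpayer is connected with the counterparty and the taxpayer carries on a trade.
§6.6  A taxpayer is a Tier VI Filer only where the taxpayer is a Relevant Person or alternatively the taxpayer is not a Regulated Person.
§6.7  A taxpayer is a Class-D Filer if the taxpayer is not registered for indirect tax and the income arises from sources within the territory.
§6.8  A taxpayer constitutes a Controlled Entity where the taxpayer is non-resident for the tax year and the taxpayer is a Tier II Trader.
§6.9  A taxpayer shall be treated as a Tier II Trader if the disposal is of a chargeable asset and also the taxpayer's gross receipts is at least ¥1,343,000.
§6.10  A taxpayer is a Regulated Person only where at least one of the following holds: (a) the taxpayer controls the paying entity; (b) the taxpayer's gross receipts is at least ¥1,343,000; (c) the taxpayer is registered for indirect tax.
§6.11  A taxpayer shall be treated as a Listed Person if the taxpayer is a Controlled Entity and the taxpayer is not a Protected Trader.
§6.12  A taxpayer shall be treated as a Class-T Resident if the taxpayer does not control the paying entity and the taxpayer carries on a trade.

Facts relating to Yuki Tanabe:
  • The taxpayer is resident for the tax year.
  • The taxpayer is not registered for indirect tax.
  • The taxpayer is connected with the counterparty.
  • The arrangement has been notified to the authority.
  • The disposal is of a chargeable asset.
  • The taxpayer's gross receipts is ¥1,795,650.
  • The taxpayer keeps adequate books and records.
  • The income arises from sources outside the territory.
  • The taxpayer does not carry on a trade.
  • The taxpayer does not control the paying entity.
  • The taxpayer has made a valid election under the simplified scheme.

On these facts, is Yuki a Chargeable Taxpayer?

§6.9 — Tier II Trader: [the disposal is of a chargeable asset? yes] AND [taxpayer's gross receipts: ¥1,795,650 ≥ ¥1,343,000? yes] → satisfied.
§6.8 — Controlled Entity: [the taxpayer is non-resident for the tax year? no] AND [Tier II Trader (§6.9)? yes] → not satisfied.
§6.7 — Class-D Filer: [the taxpayer is not registered for indirect tax? yes] AND [the income arises from sources within the territory? no] → not satisfied.
§6.4 — Protected Trader: the taxpayer has made a valid election under the simplified scheme? yes; Class-D Filer (§6.7)? no; the income arises from sources within the territory? no — 1 of 3 hold (need ≥2) → not satisfied.
§6.11 — Listed Person: [Controlled Entity (§6.8)? no] AND [not a Protected Trader (§6.4)? yes] → not satisfied.
§6.5 — Relevant Person: [the taxpayer is connected with the counterparty? yes] AND [the taxpayer carries on a trade? no] → not satisfied.
§6.10 — Regulated Person: [the taxpayer controls the paying entity? no] OR [taxpayer's gross receipts: ¥1,795,650 ≥ ¥1,343,000? yes] OR [the taxpayer is registered for indirect tax? no] → satisfied.
§6.6 — Tier VI Filer: [Relevant Person (§6.5)? no] OR [not a Regulated Person (§6.10)? no] → not satisfied.
§6.3 — Chargeable Taxpayer: the taxpayer carries on a trade? no; Listed Person (§6.11)? no; Tier VI Filer (§6.6)? no — 0 of 3 hold (need ≥2) → not satisfied.

No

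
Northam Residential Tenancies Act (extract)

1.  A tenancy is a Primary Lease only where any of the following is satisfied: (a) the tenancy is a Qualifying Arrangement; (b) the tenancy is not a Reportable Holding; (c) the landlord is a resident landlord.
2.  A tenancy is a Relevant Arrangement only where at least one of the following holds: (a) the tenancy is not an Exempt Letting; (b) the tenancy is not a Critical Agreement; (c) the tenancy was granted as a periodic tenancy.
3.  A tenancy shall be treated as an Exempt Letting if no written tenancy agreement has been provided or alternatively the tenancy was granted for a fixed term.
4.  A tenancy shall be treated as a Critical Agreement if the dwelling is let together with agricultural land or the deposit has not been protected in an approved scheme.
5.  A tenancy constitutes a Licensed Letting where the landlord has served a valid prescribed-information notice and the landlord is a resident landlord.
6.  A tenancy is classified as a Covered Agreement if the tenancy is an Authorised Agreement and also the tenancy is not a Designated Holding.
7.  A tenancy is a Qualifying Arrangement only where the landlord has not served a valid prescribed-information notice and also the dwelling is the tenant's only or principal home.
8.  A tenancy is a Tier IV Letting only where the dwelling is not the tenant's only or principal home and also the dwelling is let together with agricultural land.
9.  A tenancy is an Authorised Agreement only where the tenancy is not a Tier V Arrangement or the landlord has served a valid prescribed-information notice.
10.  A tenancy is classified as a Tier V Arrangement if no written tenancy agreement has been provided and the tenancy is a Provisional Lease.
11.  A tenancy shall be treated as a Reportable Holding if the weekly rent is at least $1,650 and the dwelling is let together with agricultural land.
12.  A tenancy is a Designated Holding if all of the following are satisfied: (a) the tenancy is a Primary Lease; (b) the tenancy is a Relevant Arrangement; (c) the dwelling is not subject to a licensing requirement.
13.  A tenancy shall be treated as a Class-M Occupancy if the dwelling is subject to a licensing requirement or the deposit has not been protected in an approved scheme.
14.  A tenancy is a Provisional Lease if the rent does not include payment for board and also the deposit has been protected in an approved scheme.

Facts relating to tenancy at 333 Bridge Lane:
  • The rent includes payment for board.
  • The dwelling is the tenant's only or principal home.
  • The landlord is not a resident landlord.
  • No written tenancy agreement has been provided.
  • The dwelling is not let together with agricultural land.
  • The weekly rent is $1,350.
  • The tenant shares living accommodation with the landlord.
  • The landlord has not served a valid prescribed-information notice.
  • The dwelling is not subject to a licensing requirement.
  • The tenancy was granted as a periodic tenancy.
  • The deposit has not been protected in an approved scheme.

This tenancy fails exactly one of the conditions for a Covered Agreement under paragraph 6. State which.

Designated Holding

Under paragraph 14: the rent does not include payment for board? no; and the deposit has been protected in an approved scheme? no. So the tenancy is not a Provisional Lease.
Under paragraph 10: no written tenancy agreement has been provided? yes; and Provisional Lease (paragraph 14)? no. So the tenancy is not a Tier V Arrangement.
Under paragraph 9: not a Tier V Arrangement (paragraph 10)? yes; or the landlord has served a valid prescribed-information notice? no. So the tenancy is an Authorised Agreement.
Under paragraph 7: the landlord has not served a valid prescribed-information notice? yes; and the dwelling is the tenant's only or principal home? yes. So the tenancy is a Qualifying Arrangement.
Under paragraph 11: weekly rent: $1,350 ≥ $1,650? no; and the dwelling is let together with agricultural land? no. So the tenancy is not a Reportable Holding.
Under paragraph 1: Qualifying Arrangement (paragraph 7)? yes; or not a Reportable Holding (paragraph 11)? yes; or the landlord is a resident landlord? no. So the tenancy is a Primary Lease.
Under paragraph 3: no written tenancy agreement has been provided? yes; or the tenancy was granted for a fixed term? no. So the tenancy is an Exempt Letting.
Under paragraph 4: the dwelling is let together with agricultural land? no; or the deposit has not been protected in an approved scheme? yes. So the tenancy is a Critical Agreement.
Under paragraph 2: not an Exempt Letting (paragraph 3)? no; or not a Critical Agreement (paragraph 4)? no; or the tenancy was granted as a periodic tenancy? yes. So the tenancy is a Relevant Arrangement.
Under paragraph 12: Primary Lease (paragraph 1)? yes; and Relevant Arrangement (paragraph 2)? yes; and the dwelling is not subject to a licensing requirement? yes. So the tenancy is a Designated Holding.
Under paragraph 6: Authorised Agreement (paragraph 9)? yes; and not a Designated Holding (paragraph 12)? no. So the tenancy is not a Covered Agreement.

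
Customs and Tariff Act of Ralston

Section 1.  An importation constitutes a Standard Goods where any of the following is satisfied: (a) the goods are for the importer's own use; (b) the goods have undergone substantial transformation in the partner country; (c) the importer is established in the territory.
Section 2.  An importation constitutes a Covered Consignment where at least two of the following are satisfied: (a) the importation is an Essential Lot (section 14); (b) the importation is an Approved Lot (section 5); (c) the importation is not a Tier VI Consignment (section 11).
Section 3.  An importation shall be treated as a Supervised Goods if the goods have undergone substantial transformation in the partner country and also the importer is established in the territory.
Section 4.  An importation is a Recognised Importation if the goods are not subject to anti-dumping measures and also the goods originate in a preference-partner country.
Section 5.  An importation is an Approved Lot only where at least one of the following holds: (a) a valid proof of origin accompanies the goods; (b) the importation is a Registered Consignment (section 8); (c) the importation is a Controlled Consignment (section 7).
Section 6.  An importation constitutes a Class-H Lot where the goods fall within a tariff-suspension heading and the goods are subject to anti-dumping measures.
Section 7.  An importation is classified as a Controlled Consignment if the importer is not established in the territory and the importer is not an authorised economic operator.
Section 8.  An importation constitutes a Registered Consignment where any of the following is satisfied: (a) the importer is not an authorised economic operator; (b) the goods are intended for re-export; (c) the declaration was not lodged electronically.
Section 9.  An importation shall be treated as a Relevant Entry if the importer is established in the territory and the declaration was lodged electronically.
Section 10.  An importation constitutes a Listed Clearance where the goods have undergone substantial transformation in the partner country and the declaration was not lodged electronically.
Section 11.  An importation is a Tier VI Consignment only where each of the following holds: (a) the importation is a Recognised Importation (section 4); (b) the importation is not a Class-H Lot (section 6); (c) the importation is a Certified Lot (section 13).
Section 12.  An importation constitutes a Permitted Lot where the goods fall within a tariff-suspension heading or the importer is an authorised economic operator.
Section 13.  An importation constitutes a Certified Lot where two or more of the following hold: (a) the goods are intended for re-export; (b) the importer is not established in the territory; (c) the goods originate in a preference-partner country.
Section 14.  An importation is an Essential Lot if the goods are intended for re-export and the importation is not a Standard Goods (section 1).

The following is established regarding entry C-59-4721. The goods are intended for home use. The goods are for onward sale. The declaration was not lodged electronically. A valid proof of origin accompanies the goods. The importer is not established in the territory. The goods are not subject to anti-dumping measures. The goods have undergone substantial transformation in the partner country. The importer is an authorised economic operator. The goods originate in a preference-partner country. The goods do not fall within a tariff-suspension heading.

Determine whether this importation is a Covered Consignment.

Under section 1: the goods are for the importer's own use? no; or the goods have undergone substantial transformation in the partner country? yes; or the importer is established in the territory? no. So the importation is a Standard Goods.
Under section 14: the goods are intended for re-export? no; and not a Standard Goods (section 1)? no. So the importation is not an Essential Lot.
Under section 8: the importer is not an authorised economic operator? no; or the goods are intended for re-export? no; or the declaration was not lodged electronically? yes. So the importation is a Registered Consignment.
Under section 7: the importer is not established in the territory? yes; and the importer is not an authorised economic operator? no. So the importation is not a Controlled Consignment.
Under section 5: a valid proof of origin accompanies the goods? yes; or Registered Consignment (section 8)? yes; or Controlled Consignment (section 7)? no. So the importation is an Approved Lot.
Under section 4: the goods are not subject to anti-dumping measures? yes; and the goods originate in a preference-partner country? yes. So the importation is a Recognised Importation.
Under section 6: the goods fall within a tariff-suspension heading? no; and the goods are subject to anti-dumping measures? no. So the importation is not a Class-H Lot.
Under section 13: the goods are intended for re-export? no; the importer is not established in the territory? yes; the goods originate in a preference-partner country? yes — 2 of 3 hold (need ≥2) → satisfied.
Under section 11: Recognised Importation (section 4)? yes; and not a Class-H Lot (section 6)? yes; and Certified Lot (section 13)? yes. So the importation is a Tier VI Consignment.
Under section 2: Essential Lot (section 14)? no; Approved Lot (section 5)? yes; not a Tier VI Consignment (section 11)? no — 1 of 3 hold (need ≥2) → not satisfied.

No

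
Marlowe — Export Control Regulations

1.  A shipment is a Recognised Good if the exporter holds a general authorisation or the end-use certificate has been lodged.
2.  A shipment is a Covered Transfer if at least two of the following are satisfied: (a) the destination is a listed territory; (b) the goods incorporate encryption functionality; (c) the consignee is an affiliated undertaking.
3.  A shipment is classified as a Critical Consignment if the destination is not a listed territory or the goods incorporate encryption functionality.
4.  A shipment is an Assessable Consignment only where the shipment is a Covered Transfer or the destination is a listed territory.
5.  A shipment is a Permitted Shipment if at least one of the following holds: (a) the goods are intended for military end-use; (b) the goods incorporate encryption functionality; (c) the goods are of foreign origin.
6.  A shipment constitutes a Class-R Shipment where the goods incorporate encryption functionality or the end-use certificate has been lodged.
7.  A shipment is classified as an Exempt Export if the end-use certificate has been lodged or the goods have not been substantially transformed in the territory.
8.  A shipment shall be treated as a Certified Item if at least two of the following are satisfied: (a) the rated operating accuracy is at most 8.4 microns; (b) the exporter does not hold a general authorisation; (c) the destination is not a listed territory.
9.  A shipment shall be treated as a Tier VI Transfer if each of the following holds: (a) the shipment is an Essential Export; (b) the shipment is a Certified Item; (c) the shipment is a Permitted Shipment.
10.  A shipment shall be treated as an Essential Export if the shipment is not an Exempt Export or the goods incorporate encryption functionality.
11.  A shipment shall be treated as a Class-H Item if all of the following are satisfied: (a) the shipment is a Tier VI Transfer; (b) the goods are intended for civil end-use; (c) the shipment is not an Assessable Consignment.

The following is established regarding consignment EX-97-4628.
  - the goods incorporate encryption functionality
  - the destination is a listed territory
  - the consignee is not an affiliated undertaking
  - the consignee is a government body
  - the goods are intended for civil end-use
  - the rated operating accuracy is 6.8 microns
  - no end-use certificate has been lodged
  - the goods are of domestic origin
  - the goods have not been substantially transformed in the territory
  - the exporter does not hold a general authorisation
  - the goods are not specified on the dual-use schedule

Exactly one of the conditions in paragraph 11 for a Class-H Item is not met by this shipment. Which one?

paragraph 7 — Exempt Export: [the end-use certificate has been lodged? no] OR [the goods have not been substantially transformed in the territory? yes] → satisfied.
paragraph 10 — Essential Export: [not an Exempt Export (paragraph 7)? no] OR [the goods incorporate encryption functionality? yes] → satisfied.
paragraph 8 — Certified Item: rated operating accuracy: 6.8 microns ≤ 8.4 microns? yes; the exporter does not hold a general authorisation? yes; the destination is not a listed territory? no — 2 of 3 hold (need ≥2) → satisfied.
paragraph 5 — Permitted Shipment: [the goods are intended for military end-use? no] OR [the goods incorporate encryption functionality? yes] OR [the goods are of foreign origin? no] → satisfied.
paragraph 9 — Tier VI Transfer: [Essential Export (paragraph 10)? yes] AND [Certified Item (paragraph 8)? yes] AND [Permitted Shipment (paragraph 5)? yes] → satisfied.
paragraph 2 — Covered Transfer: the destination is a listed territory? yes; the goods incorporate encryption functionality? yes; the consignee is an affiliated undertaking? no — 2 of 3 hold (need ≥2) → satisfied.
paragraph 4 — Assessable Consignment: [Covered Transfer (paragraph 2)? yes] OR [the destination is a listed territory? yes] → satisfied.
paragraph 11 — Class-H Item: [Tier VI Transfer (paragraph 9)? yes] AND [the goods are intended for civil end-use? yes] AND [not an Assessable Consignment (paragraph 4)? no] → not satisfied.

Assessable Consignment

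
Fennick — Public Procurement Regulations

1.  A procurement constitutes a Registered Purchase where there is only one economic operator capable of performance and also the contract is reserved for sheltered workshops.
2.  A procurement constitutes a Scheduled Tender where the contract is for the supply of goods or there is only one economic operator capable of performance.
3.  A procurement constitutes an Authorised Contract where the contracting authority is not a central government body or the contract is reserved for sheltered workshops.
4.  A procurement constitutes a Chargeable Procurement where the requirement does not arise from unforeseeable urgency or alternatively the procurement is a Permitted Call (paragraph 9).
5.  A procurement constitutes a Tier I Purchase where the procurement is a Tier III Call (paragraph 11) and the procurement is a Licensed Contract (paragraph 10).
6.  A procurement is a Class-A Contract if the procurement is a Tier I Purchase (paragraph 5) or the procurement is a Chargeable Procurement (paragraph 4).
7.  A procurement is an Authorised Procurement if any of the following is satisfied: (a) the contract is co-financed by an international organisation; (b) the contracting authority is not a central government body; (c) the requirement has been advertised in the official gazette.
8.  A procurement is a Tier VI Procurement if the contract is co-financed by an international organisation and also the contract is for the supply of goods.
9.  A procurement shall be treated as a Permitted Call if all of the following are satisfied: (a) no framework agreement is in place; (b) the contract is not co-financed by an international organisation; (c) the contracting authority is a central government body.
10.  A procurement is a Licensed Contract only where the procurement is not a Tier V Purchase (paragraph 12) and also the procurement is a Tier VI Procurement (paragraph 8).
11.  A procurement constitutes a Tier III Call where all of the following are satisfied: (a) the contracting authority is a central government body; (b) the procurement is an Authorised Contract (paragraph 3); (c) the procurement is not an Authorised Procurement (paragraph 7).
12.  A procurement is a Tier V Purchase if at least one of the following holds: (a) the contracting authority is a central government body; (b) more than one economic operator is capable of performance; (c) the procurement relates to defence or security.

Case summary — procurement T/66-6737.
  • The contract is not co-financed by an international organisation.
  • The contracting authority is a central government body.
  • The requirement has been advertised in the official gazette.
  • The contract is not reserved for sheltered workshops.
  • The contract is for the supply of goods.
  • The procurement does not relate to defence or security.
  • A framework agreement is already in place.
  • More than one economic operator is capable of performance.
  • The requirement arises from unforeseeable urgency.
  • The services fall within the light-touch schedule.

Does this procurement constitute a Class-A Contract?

No

paragraph 3 — Authorised Contract: [the contracting authority is not a central government body? no] OR [the contract is reserved for sheltered workshops? no] → not satisfied.
paragraph 7 — Authorised Procurement: [the contract is co-financed by an international organisation? no] OR [the contracting authority is not a central government body? no] OR [the requirement has been advertised in the official gazette? yes] → satisfied.
paragraph 11 — Tier III Call: [the contracting authority is a central government body? yes] AND [Authorised Contract (paragraph 3)? no] AND [not an Authorised Procurement (paragraph 7)? no] → not satisfied.
paragraph 12 — Tier V Purchase: [the contracting authority is a central government body? yes] OR [more than one economic operator is capable of performance? yes] OR [the procurement relates to defence or security? no] → satisfied.
paragraph 8 — Tier VI Procurement: [the contract is co-financed by an international organisation? no] AND [the contract is for the supply of goods? yes] → not satisfied.
paragraph 10 — Licensed Contract: [not a Tier V Purchase (paragraph 12)? no] AND [Tier VI Procurement (paragraph 8)? no] → not satisfied.
paragraph 5 — Tier I Purchase: [Tier III Call (paragraph 11)? no] AND [Licensed Contract (paragraph 10)? no] → not satisfied.
paragraph 9 — Permitted Call: [no framework agreement is in place? no] AND [the contract is not co-financed by an international organisation? yes] AND [the contracting authority is a central government body? yes] → not satisfied.
paragraph 4 — Chargeable Procurement: [the requirement does not arise from unforeseeable urgency? no] OR [Permitted Call (paragraph 9)? no] → not satisfied.
paragraph 6 — Class-A Contract: [Tier I Purchase (paragraph 5)? no] OR [Chargeable Procurement (paragraph 4)? no] → not satisfied.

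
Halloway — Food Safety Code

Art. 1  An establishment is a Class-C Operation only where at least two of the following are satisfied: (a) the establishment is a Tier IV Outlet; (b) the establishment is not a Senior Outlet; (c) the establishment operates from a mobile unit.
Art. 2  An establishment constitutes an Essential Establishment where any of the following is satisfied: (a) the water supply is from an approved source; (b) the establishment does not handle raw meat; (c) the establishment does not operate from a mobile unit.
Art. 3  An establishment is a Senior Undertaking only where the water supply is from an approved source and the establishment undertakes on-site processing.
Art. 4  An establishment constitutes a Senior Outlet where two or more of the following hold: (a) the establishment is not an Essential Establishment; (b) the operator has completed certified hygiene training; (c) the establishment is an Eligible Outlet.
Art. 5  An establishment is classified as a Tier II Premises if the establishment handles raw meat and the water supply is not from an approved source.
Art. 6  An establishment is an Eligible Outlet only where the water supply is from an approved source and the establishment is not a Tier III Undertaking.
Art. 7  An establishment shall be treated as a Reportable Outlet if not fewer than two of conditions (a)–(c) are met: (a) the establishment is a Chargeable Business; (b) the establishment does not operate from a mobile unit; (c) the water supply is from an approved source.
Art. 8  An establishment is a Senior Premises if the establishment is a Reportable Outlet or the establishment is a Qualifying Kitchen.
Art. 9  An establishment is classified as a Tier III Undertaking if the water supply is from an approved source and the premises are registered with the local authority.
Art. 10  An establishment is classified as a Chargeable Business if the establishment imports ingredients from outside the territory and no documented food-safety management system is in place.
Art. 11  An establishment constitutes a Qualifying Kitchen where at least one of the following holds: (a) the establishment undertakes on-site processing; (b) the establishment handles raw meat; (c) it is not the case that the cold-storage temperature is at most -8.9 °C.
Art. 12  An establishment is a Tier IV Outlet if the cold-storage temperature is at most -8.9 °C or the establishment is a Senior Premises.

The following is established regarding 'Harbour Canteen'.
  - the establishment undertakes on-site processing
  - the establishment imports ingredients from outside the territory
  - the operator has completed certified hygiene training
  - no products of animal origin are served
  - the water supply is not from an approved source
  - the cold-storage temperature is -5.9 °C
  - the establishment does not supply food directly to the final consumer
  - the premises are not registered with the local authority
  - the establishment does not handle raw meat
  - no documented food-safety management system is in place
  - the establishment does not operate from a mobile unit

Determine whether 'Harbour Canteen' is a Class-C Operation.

Yes

article 10 — Chargeable Business: [the establishment imports ingredients from outside the territory? yes] AND [no documented food-safety management system is in place? yes] → satisfied.
article 7 — Reportable Outlet: Chargeable Business (article 10)? yes; the establishment does not operate from a mobile unit? yes; the water supply is from an approved source? no — 2 of 3 hold (need ≥2) → satisfied.
article 11 — Qualifying Kitchen: [the establishment undertakes on-site processing? yes] OR [the establishment handles raw meat? no] OR [cold-storage temperature: -5.9 °C ≤ -8.9 °C? no, so negated condition yes] → satisfied.
article 8 — Senior Premises: [Reportable Outlet (article 7)? yes] OR [Qualifying Kitchen (article 11)? yes] → satisfied.
article 12 — Tier IV Outlet: [cold-storage temperature: -5.9 °C ≤ -8.9 °C? no] OR [Senior Premises (article 8)? yes] → satisfied.
article 2 — Essential Establishment: [the water supply is from an approved source? no] OR [the establishment does not handle raw meat? yes] OR [the establishment does not operate from a mobile unit? yes] → satisfied.
article 9 — Tier III Undertaking: [the water supply is from an approved source? no] AND [the premises are registered with the local authority? no] → not satisfied.
article 6 — Eligible Outlet: [the water supply is from an approved source? no] AND [not a Tier III Undertaking (article 9)? yes] → not satisfied.
article 4 — Senior Outlet: not an Essential Establishment (article 2)? no; the operator has completed certified hygiene training? yes; Eligible Outlet (article 6)? no — 1 of 3 hold (need ≥2) → not satisfied.
article 1 — Class-C Operation: Tier IV Outlet (article 12)? yes; not a Senior Outlet (article 4)? yes; the establishment operates from a mobile unit? no — 2 of 3 hold (need ≥2) → satisfied.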